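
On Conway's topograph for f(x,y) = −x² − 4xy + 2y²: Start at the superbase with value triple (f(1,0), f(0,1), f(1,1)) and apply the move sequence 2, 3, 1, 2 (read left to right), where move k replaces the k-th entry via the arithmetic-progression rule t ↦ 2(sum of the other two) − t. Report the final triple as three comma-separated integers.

start (-1,2,-3) = (f(1,0),f(0,1),f(1,1))
replace slot 2: 2·((-1)+(-3)) − 2 = -10 → (-1,-10,-3)
replace slot 3: 2·((-1)+(-10)) − (-3) = -19 → (-1,-10,-19)
replace slot 1: 2·((-10)+(-19)) − (-1) = -57 → (-57,-10,-19)
replace slot 2: 2·((-57)+(-19)) − (-10) = -142 → (-57,-142,-19)

-57,-142,-19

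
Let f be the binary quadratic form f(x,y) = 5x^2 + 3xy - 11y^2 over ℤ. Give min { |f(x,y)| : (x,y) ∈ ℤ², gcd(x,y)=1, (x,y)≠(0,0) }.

descent: ρ → (-11,-3,5)
descent: ρ → (5,13,-3)  [lands on river]
river: ρ → (-3,11,9)
river: ρ → (9,7,-5)
river: ρ → (-5,13,3)
river: ρ → (3,11,-9)
river: ρ → (-9,7,5)
closes: descent 2, river 6
min |a| on river = 3

3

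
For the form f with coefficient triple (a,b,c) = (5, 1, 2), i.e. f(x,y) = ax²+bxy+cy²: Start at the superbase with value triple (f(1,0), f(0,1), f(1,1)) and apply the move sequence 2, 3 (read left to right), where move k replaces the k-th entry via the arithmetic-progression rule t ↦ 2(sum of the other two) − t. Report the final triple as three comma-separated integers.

start (5,2,8) = (f(1,0),f(0,1),f(1,1))
replace slot 2: 2·(5+8) − 2 = 24 → (5,24,8)
replace slot 3: 2·(5+24) − 8 = 50 → (5,24,50)

5,24,50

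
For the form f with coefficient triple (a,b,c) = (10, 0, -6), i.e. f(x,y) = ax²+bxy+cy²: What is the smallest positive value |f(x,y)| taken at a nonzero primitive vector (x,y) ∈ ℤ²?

descent: ρ → (-6,12,4)  [lands on river]
river: ρ → (4,12,-6)
closes: descent 1, river 2
min |a| on river = 4

4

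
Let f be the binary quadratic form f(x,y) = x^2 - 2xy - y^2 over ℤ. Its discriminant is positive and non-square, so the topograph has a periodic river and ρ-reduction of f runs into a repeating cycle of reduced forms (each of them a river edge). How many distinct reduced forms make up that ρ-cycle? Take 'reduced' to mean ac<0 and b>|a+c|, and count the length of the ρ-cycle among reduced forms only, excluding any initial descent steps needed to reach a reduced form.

D = 8, ⌊√D⌋ = 2
descent: ρ → (-1,2,1)  [lands on river]
river: ρ → (1,2,-1)
ρ-cycle length = 2 (tail of 1 descent step not counted)

2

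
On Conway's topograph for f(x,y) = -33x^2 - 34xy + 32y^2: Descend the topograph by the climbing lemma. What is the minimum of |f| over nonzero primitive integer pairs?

descent: ρ → (32,34,-33)  [lands on river]
river: ρ → (-33,32,33)
river: ρ → (33,34,-32)
river: ρ → (-32,30,35)
river: ρ → (35,40,-27)
river: ρ → (-27,68,7)
river: ρ → (7,72,-7)
river: ρ → (-7,68,27)
river: ρ → (27,40,-35)
river: ρ → (-35,30,32)
closes: descent 1, river 10
min |a| on river = 7

7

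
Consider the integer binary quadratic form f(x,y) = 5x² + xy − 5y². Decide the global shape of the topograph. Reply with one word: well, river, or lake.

D = b²−4ac = 1² − 4·5·(-5) = 101
D > 0 non-square ⇒ indefinite ⇒ periodic river

river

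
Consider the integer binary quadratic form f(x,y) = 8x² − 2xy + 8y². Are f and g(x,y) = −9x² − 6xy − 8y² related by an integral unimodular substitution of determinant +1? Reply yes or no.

D₁ = -252, D₂ = -252
f: flip: (8,-2,8)→(8,2,8)
f: reduced (well bottom): (8,2,8) with a≤c, −a<b≤a
g is negative-definite; reduce −g:
−g: flip: (9,6,8)→(8,-6,9)
−g: reduced (well bottom): (8,-6,9) with a≤c, −a<b≤a
flip sign back: reduced form of g is (-8,6,-9)
reduced forms (8, 2, 8) vs (-8, 6, -9) ⇒ inequivalent

no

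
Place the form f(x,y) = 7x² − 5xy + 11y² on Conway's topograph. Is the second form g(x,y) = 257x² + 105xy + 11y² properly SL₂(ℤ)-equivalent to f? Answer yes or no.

D₁ = -283, D₂ = -283
f: reduced (well bottom): (7,-5,11) with a≤c, −a<b≤a
g: flip: (257,105,11)→(11,-105,257)
g: translate: b→5 (≡-105 mod 22), so (11,-105,257)→(11,5,7)
g: flip: (11,5,7)→(7,-5,11)
g: reduced (well bottom): (7,-5,11) with a≤c, −a<b≤a
reduced forms (7, -5, 11) vs (7, -5, 11) ⇒ equivalent

yes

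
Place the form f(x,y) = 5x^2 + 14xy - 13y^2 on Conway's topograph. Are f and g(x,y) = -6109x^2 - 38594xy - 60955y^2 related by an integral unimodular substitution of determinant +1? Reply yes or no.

D₁ = 456, D₂ = 456
river cycle of f (length 10): (-13, 12, 6), (6, 12, -13), (-13, 14, 5), (5, 16, -10), (-10, 4, 11), (11, 18, -3), (-3, 18, 11), (11, 4, -10), (-10, 16, 5), (5, 14, -13)
river cycle of g (length 10): (-13, 12, 6), (6, 12, -13), (-13, 14, 5), (5, 16, -10), (-10, 4, 11), (11, 18, -3), (-3, 18, 11), (11, 4, -10), (-10, 16, 5), (5, 14, -13)
cycles coincide ⇒ equivalent

yes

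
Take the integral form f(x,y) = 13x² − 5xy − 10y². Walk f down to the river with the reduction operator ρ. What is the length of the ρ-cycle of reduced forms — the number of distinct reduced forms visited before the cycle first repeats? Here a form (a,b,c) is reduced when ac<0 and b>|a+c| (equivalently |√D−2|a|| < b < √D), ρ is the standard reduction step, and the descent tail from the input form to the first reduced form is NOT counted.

D = 545, ⌊√D⌋ = 23
descent: ρ → (-10,5,13)  [lands on river]
river: ρ → (13,21,-2)
river: ρ → (-2,23,2)
river: ρ → (2,21,-13)
river: ρ → (-13,5,10)
river: ρ → (10,15,-8)
river: ρ → (-8,17,8)
river: ρ → (8,15,-10)
ρ-cycle length = 8 (tail of 1 descent step not counted)

8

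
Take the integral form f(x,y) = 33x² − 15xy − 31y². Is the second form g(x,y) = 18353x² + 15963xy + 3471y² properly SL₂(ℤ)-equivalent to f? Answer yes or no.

D₁ = 4317, D₂ = 4317
river cycle of f (length 20): (-31, 15, 33), (33, 51, -13), (-13, 53, 29), (29, 63, -3), (-3, 63, 29), (29, 53, -13), (-13, 51, 33), (33, 15, -31), (-31, 47, 17), (17, 55, -19), … (10 more)
river cycle of g (length 20): (33, 51, -13), (-13, 53, 29), (29, 63, -3), (-3, 63, 29), (29, 53, -13), (-13, 51, 33), (33, 15, -31), (-31, 47, 17), (17, 55, -19), (-19, 59, 11), … (10 more)
cycles coincide ⇒ equivalent

yes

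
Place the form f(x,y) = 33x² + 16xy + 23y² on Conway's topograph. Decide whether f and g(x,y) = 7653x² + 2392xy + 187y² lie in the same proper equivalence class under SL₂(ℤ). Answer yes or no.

D₁ = -2780, D₂ = -2780
f: flip: (33,16,23)→(23,-16,33)
f: reduced (well bottom): (23,-16,33) with a≤c, −a<b≤a
g: flip: (7653,2392,187)→(187,-2392,7653)
g: translate: b→-148 (≡-2392 mod 374), so (187,-2392,7653)→(187,-148,33)
g: flip: (187,-148,33)→(33,148,187)
g: translate: b→16 (≡148 mod 66), so (33,148,187)→(33,16,23)
g: flip: (33,16,23)→(23,-16,33)
g: reduced (well bottom): (23,-16,33) with a≤c, −a<b≤a
reduced forms (23, -16, 33) vs (23, -16, 33) ⇒ equivalent

yes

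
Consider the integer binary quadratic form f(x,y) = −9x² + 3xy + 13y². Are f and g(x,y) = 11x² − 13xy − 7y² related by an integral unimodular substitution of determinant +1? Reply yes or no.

D₁ = 477, D₂ = 477
river cycle of f (length 8): (-9, 21, 1), (1, 21, -9), (-9, 15, 7), (7, 13, -11), (-11, 9, 9), (9, 9, -11), (-11, 13, 7), (7, 15, -9)
river cycle of g (length 8): (-7, 13, 11), (11, 9, -9), (-9, 9, 11), (11, 13, -7), (-7, 15, 9), (9, 21, -1), (-1, 21, 9), (9, 15, -7)
cycles differ ⇒ inequivalent

no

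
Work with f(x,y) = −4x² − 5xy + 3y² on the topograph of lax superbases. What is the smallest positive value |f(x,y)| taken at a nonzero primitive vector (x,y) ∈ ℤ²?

descent: ρ → (3,5,-4)  [lands on river]
river: ρ → (-4,3,4)
river: ρ → (4,5,-3)
river: ρ → (-3,7,2)
river: ρ → (2,5,-6)
river: ρ → (-6,7,1)
river: ρ → (1,7,-6)
river: ρ → (-6,5,2)
river: ρ → (2,7,-3)
river: ρ → (-3,5,4)
river: ρ → (4,3,-4)
river: ρ → (-4,5,3)
river: ρ → (3,7,-2)
river: ρ → (-2,5,6)
river: ρ → (6,7,-1)
river: ρ → (-1,7,6)
river: ρ → (6,5,-2)
river: ρ → (-2,7,3)
closes: descent 1, river 18
min |a| on river = 1

1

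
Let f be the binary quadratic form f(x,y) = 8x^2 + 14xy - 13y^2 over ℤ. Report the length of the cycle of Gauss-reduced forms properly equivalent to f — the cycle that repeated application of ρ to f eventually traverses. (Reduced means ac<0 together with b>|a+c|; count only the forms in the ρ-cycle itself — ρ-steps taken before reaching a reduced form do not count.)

D = 612, ⌊√D⌋ = 24
river: ρ → (-13,12,9)
river: ρ → (9,24,-1)
river: ρ → (-1,24,9)
river: ρ → (9,12,-13)
river: ρ → (-13,14,8)
river: ρ → (8,18,-9)
river: ρ → (-9,18,8)
river: ρ → (8,14,-13)
ρ-cycle length = 8 (tail of 0 descent steps not counted)

8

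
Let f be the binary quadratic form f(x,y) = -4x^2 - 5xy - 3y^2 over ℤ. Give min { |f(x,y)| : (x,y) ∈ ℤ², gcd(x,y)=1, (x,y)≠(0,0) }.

translate: b→-3 (≡5 mod 8), so (4,5,3)→(4,-3,2)
flip: (4,-3,2)→(2,3,4)
translate: b→-1 (≡3 mod 4), so (2,3,4)→(2,-1,3)
reduced (well bottom): (2,-1,3) with a≤c, −a<b≤a
well minimum |f| = |-2| = 2 (negative-definite)

2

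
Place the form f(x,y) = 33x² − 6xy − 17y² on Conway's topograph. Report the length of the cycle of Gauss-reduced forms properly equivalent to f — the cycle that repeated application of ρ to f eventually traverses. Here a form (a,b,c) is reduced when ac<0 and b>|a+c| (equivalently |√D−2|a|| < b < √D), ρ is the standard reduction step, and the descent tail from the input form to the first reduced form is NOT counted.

D = 2280, ⌊√D⌋ = 47
descent: ρ → (-17,40,10)  [lands on river]
river: ρ → (10,40,-17)
river: ρ → (-17,28,22)
river: ρ → (22,16,-23)
river: ρ → (-23,30,15)
river: ρ → (15,30,-23)
river: ρ → (-23,16,22)
river: ρ → (22,28,-17)
ρ-cycle length = 8 (tail of 1 descent step not counted)

8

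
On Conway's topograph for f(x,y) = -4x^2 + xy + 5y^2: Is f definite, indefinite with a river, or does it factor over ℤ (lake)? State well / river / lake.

D = b²−4ac = 1² − 4·(-4)·5 = 81
D = 9² is a perfect square ⇒ form factors over ℤ ⇒ lakes

lake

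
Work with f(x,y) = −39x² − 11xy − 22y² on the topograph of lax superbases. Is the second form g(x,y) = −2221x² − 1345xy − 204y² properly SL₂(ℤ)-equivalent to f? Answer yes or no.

D₁ = -3311, D₂ = -3311
f is negative-definite; reduce −f:
−f: flip: (39,11,22)→(22,-11,39)
−f: reduced (well bottom): (22,-11,39) with a≤c, −a<b≤a
flip sign back: reduced form of f is (-22,11,-39)
g is negative-definite; reduce −g:
−g: flip: (2221,1345,204)→(204,-1345,2221)
−g: translate: b→-121 (≡-1345 mod 408), so (204,-1345,2221)→(204,-121,22)
−g: flip: (204,-121,22)→(22,121,204)
−g: translate: b→-11 (≡121 mod 44), so (22,121,204)→(22,-11,39)
−g: reduced (well bottom): (22,-11,39) with a≤c, −a<b≤a
flip sign back: reduced form of g is (-22,11,-39)
reduced forms (-22, 11, -39) vs (-22, 11, -39) ⇒ equivalent

yes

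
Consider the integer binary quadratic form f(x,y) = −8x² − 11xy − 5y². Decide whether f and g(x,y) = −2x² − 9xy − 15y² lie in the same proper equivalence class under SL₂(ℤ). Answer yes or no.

D₁ = -39, D₂ = -39
f is negative-definite; reduce −f:
−f: translate: b→-5 (≡11 mod 16), so (8,11,5)→(8,-5,2)
−f: flip: (8,-5,2)→(2,5,8)
−f: translate: b→1 (≡5 mod 4), so (2,5,8)→(2,1,5)
−f: reduced (well bottom): (2,1,5) with a≤c, −a<b≤a
flip sign back: reduced form of f is (-2,-1,-5)
g is negative-definite; reduce −g:
−g: translate: b→1 (≡9 mod 4), so (2,9,15)→(2,1,5)
−g: reduced (well bottom): (2,1,5) with a≤c, −a<b≤a
flip sign back: reduced form of g is (-2,-1,-5)
reduced forms (-2, -1, -5) vs (-2, -1, -5) ⇒ equivalent

yes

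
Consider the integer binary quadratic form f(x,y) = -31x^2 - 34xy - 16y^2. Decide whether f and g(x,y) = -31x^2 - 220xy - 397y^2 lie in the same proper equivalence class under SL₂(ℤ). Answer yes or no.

D₁ = -828, D₂ = -828
f is negative-definite; reduce −f:
−f: translate: b→-28 (≡34 mod 62), so (31,34,16)→(31,-28,13)
−f: flip: (31,-28,13)→(13,28,31)
−f: translate: b→2 (≡28 mod 26), so (13,28,31)→(13,2,16)
−f: reduced (well bottom): (13,2,16) with a≤c, −a<b≤a
flip sign back: reduced form of f is (-13,-2,-16)
g is negative-definite; reduce −g:
−g: translate: b→-28 (≡220 mod 62), so (31,220,397)→(31,-28,13)
−g: flip: (31,-28,13)→(13,28,31)
−g: translate: b→2 (≡28 mod 26), so (13,28,31)→(13,2,16)
−g: reduced (well bottom): (13,2,16) with a≤c, −a<b≤a
flip sign back: reduced form of g is (-13,-2,-16)
reduced forms (-13, -2, -16) vs (-13, -2, -16) ⇒ equivalent

yes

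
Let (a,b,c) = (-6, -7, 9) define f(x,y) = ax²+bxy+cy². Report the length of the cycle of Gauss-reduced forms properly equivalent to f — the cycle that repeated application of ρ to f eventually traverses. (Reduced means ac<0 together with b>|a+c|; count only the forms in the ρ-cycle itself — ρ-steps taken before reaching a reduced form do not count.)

D = 265, ⌊√D⌋ = 16
descent: ρ → (9,7,-6)  [lands on river]
river: ρ → (-6,5,10)
river: ρ → (10,15,-1)
river: ρ → (-1,15,10)
river: ρ → (10,5,-6)
river: ρ → (-6,7,9)
river: ρ → (9,11,-4)
river: ρ → (-4,13,6)
river: ρ → (6,11,-6)
river: ρ → (-6,13,4)
river: ρ → (4,11,-9)
river: ρ → (-9,7,6)
river: ρ → (6,5,-10)
river: ρ → (-10,15,1)
river: ρ → (1,15,-10)
river: ρ → (-10,5,6)
river: ρ → (6,7,-9)
river: ρ → (-9,11,4)
river: ρ → (4,13,-6)
river: ρ → (-6,11,6)
river: ρ → (6,13,-4)
river: ρ → (-4,11,9)
ρ-cycle length = 22 (tail of 1 descent step not counted)

22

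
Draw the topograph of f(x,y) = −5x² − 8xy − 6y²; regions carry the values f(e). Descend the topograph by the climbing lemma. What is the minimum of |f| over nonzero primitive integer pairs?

translate: b→-2 (≡8 mod 10), so (5,8,6)→(5,-2,3)
flip: (5,-2,3)→(3,2,5)
reduced (well bottom): (3,2,5) with a≤c, −a<b≤a
well minimum |f| = |-3| = 3 (negative-definite)

3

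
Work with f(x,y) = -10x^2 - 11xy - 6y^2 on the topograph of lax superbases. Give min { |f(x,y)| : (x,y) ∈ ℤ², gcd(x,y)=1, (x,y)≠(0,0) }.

translate: b→-9 (≡11 mod 20), so (10,11,6)→(10,-9,5)
flip: (10,-9,5)→(5,9,10)
translate: b→-1 (≡9 mod 10), so (5,9,10)→(5,-1,6)
reduced (well bottom): (5,-1,6) with a≤c, −a<b≤a
well minimum |f| = |-5| = 5 (negative-definite)

5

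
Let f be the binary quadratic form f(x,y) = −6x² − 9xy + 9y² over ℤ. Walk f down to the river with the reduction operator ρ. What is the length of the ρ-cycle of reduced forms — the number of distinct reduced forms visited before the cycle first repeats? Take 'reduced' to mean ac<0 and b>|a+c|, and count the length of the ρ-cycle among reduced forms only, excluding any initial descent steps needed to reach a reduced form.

D = 297, ⌊√D⌋ = 17
descent: ρ → (9,9,-6)  [lands on river]
river: ρ → (-6,15,3)
river: ρ → (3,15,-6)
river: ρ → (-6,9,9)
ρ-cycle length = 4 (tail of 1 descent step not counted)

4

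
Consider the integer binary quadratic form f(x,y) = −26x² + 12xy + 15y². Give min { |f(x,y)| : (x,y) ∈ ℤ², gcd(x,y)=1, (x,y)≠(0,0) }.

river: ρ → (15,18,-23)
river: ρ → (-23,28,10)
river: ρ → (10,32,-17)
river: ρ → (-17,36,6)
river: ρ → (6,36,-17)
river: ρ → (-17,32,10)
river: ρ → (10,28,-23)
river: ρ → (-23,18,15)
river: ρ → (15,12,-26)
river: ρ → (-26,40,1)
river: ρ → (1,40,-26)
river: ρ → (-26,12,15)
closes: descent 0, river 12
min |a| on river = 1

1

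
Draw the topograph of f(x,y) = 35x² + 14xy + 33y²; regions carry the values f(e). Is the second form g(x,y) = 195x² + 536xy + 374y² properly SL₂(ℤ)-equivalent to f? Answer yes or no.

D₁ = -4424, D₂ = -4424
f: flip: (35,14,33)→(33,-14,35)
f: reduced (well bottom): (33,-14,35) with a≤c, −a<b≤a
g: translate: b→146 (≡536 mod 390), so (195,536,374)→(195,146,33)
g: flip: (195,146,33)→(33,-146,195)
g: translate: b→-14 (≡-146 mod 66), so (33,-146,195)→(33,-14,35)
g: reduced (well bottom): (33,-14,35) with a≤c, −a<b≤a
reduced forms (33, -14, 35) vs (33, -14, 35) ⇒ equivalent

yes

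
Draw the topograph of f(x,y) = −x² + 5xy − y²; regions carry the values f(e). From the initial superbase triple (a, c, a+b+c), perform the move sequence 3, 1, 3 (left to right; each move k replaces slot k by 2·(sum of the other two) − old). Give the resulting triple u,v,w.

start (-1,-1,3) = (f(1,0),f(0,1),f(1,1))
replace slot 3: 2·((-1)+(-1)) − 3 = -7 → (-1,-1,-7)
replace slot 1: 2·((-1)+(-7)) − (-1) = -15 → (-15,-1,-7)
replace slot 3: 2·((-15)+(-1)) − (-7) = -25 → (-15,-1,-25)

-15,-1,-25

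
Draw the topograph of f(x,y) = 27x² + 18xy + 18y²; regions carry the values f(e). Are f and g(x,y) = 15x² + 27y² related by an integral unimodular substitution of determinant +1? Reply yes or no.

D₁ = -1620, D₂ = -1620
f: flip: (27,18,18)→(18,-18,27)
f: translate: b→18 (≡-18 mod 36), so (18,-18,27)→(18,18,27)
f: reduced (well bottom): (18,18,27) with a≤c, −a<b≤a
g: reduced (well bottom): (15,0,27) with a≤c, −a<b≤a
reduced forms (18, 18, 27) vs (15, 0, 27) ⇒ inequivalent

no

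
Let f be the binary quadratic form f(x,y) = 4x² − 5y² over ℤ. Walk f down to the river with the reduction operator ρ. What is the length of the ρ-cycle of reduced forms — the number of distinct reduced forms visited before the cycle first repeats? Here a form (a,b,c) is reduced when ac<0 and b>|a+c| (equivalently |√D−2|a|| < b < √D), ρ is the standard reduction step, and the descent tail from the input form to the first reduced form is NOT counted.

D = 80, ⌊√D⌋ = 8
descent: ρ → (-5,0,4)
descent: ρ → (4,8,-1)  [lands on river]
river: ρ → (-1,8,4)
ρ-cycle length = 2 (tail of 2 descent steps not counted)

2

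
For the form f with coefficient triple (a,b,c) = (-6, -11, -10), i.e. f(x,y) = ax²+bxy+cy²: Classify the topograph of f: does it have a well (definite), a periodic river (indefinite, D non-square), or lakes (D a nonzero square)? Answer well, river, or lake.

D = b²−4ac = (-11)² − 4·(-6)·(-10) = -119
D < 0 ⇒ definite ⇒ every region one sign ⇒ single well

well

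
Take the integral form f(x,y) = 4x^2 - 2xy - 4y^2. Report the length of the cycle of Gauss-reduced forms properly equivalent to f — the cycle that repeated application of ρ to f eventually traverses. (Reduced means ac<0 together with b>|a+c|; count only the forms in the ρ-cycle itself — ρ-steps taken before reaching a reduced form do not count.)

D = 68, ⌊√D⌋ = 8
descent: ρ → (-4,2,4)  [lands on river]
river: ρ → (4,6,-2)
river: ρ → (-2,6,4)
river: ρ → (4,2,-4)
river: ρ → (-4,6,2)
river: ρ → (2,6,-4)
ρ-cycle length = 6 (tail of 1 descent step not counted)

6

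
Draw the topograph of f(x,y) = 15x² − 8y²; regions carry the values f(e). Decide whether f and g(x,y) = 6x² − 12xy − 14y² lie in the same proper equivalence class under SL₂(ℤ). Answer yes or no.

D₁ = 480, D₂ = 480
river cycle of f (length 4): (-8, 16, 7), (7, 12, -12), (-12, 12, 7), (7, 16, -8)
river cycle of g (length 4): (-14, 12, 6), (6, 12, -14), (-14, 16, 4), (4, 16, -14)
cycles differ ⇒ inequivalent

no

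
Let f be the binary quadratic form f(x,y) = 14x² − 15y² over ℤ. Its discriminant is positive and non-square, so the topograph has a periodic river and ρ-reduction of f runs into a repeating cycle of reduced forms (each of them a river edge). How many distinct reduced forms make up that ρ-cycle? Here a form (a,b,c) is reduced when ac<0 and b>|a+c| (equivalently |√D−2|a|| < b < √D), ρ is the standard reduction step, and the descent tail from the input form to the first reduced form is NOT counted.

D = 840, ⌊√D⌋ = 28
descent: ρ → (-15,0,14)
descent: ρ → (14,28,-1)  [lands on river]
river: ρ → (-1,28,14)
ρ-cycle length = 2 (tail of 2 descent steps not counted)

2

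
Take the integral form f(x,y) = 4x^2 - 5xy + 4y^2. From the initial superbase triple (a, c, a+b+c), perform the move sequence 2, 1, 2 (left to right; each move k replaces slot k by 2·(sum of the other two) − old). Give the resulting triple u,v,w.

start (4,4,3) = (f(1,0),f(0,1),f(1,1))
replace slot 2: 2·(4+3) − 4 = 10 → (4,10,3)
replace slot 1: 2·(10+3) − 4 = 22 → (22,10,3)
replace slot 2: 2·(22+3) − 10 = 40 → (22,40,3)

22,40,3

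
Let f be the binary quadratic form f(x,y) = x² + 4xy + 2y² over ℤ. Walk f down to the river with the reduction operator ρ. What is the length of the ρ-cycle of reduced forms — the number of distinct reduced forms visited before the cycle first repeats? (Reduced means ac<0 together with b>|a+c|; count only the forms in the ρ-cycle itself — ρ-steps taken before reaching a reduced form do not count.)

D = 8, ⌊√D⌋ = 2
descent: ρ → (2,0,-1)
descent: ρ → (-1,2,1)  [lands on river]
river: ρ → (1,2,-1)
ρ-cycle length = 2 (tail of 2 descent steps not counted)

2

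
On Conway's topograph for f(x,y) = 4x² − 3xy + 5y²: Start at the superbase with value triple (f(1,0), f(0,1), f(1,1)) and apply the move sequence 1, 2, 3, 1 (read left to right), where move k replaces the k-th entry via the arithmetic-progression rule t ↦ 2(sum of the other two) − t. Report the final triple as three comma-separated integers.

start (4,5,6) = (f(1,0),f(0,1),f(1,1))
replace slot 1: 2·(5+6) − 4 = 18 → (18,5,6)
replace slot 2: 2·(18+6) − 5 = 43 → (18,43,6)
replace slot 3: 2·(18+43) − 6 = 116 → (18,43,116)
replace slot 1: 2·(43+116) − 18 = 300 → (300,43,116)

300,43,116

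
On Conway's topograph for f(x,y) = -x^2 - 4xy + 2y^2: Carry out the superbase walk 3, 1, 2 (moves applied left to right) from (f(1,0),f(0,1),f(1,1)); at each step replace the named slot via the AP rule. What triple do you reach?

start (-1,2,-3) = (f(1,0),f(0,1),f(1,1))
replace slot 3: 2·((-1)+2) − (-3) = 5 → (-1,2,5)
replace slot 1: 2·(2+5) − (-1) = 15 → (15,2,5)
replace slot 2: 2·(15+5) − 2 = 38 → (15,38,5)

15,38,5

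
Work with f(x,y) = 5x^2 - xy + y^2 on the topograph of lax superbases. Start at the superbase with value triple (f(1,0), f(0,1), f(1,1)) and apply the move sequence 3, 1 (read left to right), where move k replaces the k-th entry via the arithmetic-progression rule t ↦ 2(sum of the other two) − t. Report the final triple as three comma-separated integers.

start (5,1,5) = (f(1,0),f(0,1),f(1,1))
replace slot 3: 2·(5+1) − 5 = 7 → (5,1,7)
replace slot 1: 2·(1+7) − 5 = 11 → (11,1,7)

11,1,7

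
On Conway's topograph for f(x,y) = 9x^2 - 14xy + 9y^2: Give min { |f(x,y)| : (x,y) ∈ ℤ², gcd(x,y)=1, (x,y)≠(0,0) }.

translate: b→4 (≡-14 mod 18), so (9,-14,9)→(9,4,4)
flip: (9,4,4)→(4,-4,9)
translate: b→4 (≡-4 mod 8), so (4,-4,9)→(4,4,9)
reduced (well bottom): (4,4,9) with a≤c, −a<b≤a
well minimum = a = 4

4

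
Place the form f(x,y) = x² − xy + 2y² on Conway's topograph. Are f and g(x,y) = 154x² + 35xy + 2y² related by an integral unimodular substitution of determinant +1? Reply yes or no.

D₁ = -7, D₂ = -7
f: translate: b→1 (≡-1 mod 2), so (1,-1,2)→(1,1,2)
f: reduced (well bottom): (1,1,2) with a≤c, −a<b≤a
g: flip: (154,35,2)→(2,-35,154)
g: translate: b→1 (≡-35 mod 4), so (2,-35,154)→(2,1,1)
g: flip: (2,1,1)→(1,-1,2)
g: translate: b→1 (≡-1 mod 2), so (1,-1,2)→(1,1,2)
g: reduced (well bottom): (1,1,2) with a≤c, −a<b≤a
reduced forms (1, 1, 2) vs (1, 1, 2) ⇒ equivalent

yes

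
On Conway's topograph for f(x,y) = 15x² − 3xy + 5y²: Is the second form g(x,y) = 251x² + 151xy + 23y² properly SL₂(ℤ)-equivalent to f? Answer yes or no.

D₁ = -291, D₂ = -291
f: flip: (15,-3,5)→(5,3,15)
f: reduced (well bottom): (5,3,15) with a≤c, −a<b≤a
g: flip: (251,151,23)→(23,-151,251)
g: translate: b→-13 (≡-151 mod 46), so (23,-151,251)→(23,-13,5)
g: flip: (23,-13,5)→(5,13,23)
g: translate: b→3 (≡13 mod 10), so (5,13,23)→(5,3,15)
g: reduced (well bottom): (5,3,15) with a≤c, −a<b≤a
reduced forms (5, 3, 15) vs (5, 3, 15) ⇒ equivalent

yes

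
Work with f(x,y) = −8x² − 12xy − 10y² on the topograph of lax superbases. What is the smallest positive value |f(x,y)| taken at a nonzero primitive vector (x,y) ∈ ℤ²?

translate: b→-4 (≡12 mod 16), so (8,12,10)→(8,-4,6)
flip: (8,-4,6)→(6,4,8)
reduced (well bottom): (6,4,8) with a≤c, −a<b≤a
well minimum |f| = |-6| = 6 (negative-definite)

6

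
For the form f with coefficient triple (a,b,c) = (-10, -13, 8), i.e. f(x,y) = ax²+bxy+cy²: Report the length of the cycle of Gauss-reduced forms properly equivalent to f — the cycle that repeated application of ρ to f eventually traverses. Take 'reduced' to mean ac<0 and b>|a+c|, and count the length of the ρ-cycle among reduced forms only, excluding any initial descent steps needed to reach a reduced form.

D = 489, ⌊√D⌋ = 22
descent: ρ → (8,13,-10)  [lands on river]
river: ρ → (-10,7,11)
river: ρ → (11,15,-6)
river: ρ → (-6,21,2)
river: ρ → (2,19,-16)
river: ρ → (-16,13,5)
river: ρ → (5,17,-10)
river: ρ → (-10,3,12)
river: ρ → (12,21,-1)
river: ρ → (-1,21,12)
river: ρ → (12,3,-10)
river: ρ → (-10,17,5)
river: ρ → (5,13,-16)
river: ρ → (-16,19,2)
river: ρ → (2,21,-6)
river: ρ → (-6,15,11)
river: ρ → (11,7,-10)
river: ρ → (-10,13,8)
river: ρ → (8,19,-4)
river: ρ → (-4,21,3)
river: ρ → (3,21,-4)
river: ρ → (-4,19,8)
ρ-cycle length = 22 (tail of 1 descent step not counted)

22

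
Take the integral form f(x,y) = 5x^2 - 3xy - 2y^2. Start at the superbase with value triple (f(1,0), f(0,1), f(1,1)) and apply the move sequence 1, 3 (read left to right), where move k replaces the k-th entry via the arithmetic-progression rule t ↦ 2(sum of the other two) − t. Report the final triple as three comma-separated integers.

start (5,-2,0) = (f(1,0),f(0,1),f(1,1))
replace slot 1: 2·((-2)+0) − 5 = -9 → (-9,-2,0)
replace slot 3: 2·((-9)+(-2)) − 0 = -22 → (-9,-2,-22)

-9,-2,-22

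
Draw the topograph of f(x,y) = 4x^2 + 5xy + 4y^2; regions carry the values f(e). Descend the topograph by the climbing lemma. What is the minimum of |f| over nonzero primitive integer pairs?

translate: b→-3 (≡5 mod 8), so (4,5,4)→(4,-3,3)
flip: (4,-3,3)→(3,3,4)
reduced (well bottom): (3,3,4) with a≤c, −a<b≤a
well minimum = a = 3

3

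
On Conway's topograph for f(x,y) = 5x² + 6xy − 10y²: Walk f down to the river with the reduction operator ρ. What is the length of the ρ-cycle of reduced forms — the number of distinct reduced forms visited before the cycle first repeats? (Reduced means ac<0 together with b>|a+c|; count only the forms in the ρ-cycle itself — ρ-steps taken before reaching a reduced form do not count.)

D = 236, ⌊√D⌋ = 15
river: ρ → (-10,14,1)
river: ρ → (1,14,-10)
river: ρ → (-10,6,5)
river: ρ → (5,14,-2)
river: ρ → (-2,14,5)
river: ρ → (5,6,-10)
ρ-cycle length = 6 (tail of 0 descent steps not counted)

6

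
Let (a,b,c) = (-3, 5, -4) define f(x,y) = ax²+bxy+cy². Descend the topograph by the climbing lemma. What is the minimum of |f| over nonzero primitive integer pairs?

translate: b→1 (≡-5 mod 6), so (3,-5,4)→(3,1,2)
flip: (3,1,2)→(2,-1,3)
reduced (well bottom): (2,-1,3) with a≤c, −a<b≤a
well minimum |f| = |-2| = 2 (negative-definite)

2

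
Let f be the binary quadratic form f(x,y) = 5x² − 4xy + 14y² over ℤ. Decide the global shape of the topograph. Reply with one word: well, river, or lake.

D = b²−4ac = (-4)² − 4·5·14 = -264
D < 0 ⇒ definite ⇒ every region one sign ⇒ single well

well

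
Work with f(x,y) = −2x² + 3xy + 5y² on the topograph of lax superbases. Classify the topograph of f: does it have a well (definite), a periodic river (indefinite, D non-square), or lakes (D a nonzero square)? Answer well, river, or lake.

D = b²−4ac = 3² − 4·(-2)·5 = 49
D = 7² is a perfect square ⇒ form factors over ℤ ⇒ lakes

lake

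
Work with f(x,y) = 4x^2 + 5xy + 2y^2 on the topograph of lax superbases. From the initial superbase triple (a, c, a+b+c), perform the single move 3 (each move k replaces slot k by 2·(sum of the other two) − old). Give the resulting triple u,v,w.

start (4,2,11) = (f(1,0),f(0,1),f(1,1))
replace slot 3: 2·(4+2) − 11 = 1 → (4,2,1)

4,2,1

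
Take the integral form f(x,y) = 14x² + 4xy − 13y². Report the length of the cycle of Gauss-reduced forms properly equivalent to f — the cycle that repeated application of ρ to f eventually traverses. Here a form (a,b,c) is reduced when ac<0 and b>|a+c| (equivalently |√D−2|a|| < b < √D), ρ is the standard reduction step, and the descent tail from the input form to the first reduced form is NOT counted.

D = 744, ⌊√D⌋ = 27
river: ρ → (-13,22,5)
river: ρ → (5,18,-21)
river: ρ → (-21,24,2)
river: ρ → (2,24,-21)
river: ρ → (-21,18,5)
river: ρ → (5,22,-13)
river: ρ → (-13,4,14)
river: ρ → (14,24,-3)
river: ρ → (-3,24,14)
river: ρ → (14,4,-13)
ρ-cycle length = 10 (tail of 0 descent steps not counted)

10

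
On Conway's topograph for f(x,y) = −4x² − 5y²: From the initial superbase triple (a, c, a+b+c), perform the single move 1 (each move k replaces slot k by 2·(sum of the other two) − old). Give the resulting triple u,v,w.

start (-4,-5,-9) = (f(1,0),f(0,1),f(1,1))
replace slot 1: 2·((-5)+(-9)) − (-4) = -24 → (-24,-5,-9)

-24,-5,-9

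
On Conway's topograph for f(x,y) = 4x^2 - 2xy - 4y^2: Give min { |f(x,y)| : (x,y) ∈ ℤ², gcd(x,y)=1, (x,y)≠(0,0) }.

descent: ρ → (-4,2,4)  [lands on river]
river: ρ → (4,6,-2)
river: ρ → (-2,6,4)
river: ρ → (4,2,-4)
river: ρ → (-4,6,2)
river: ρ → (2,6,-4)
closes: descent 1, river 6
min |a| on river = 2

2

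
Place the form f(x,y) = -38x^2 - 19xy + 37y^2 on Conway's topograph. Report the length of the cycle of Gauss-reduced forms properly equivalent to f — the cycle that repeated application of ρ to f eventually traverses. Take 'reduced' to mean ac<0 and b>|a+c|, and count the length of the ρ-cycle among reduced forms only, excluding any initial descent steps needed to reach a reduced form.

D = 5985, ⌊√D⌋ = 77
descent: ρ → (37,19,-38)  [lands on river]
river: ρ → (-38,57,18)
river: ρ → (18,51,-47)
river: ρ → (-47,43,22)
river: ρ → (22,45,-45)
river: ρ → (-45,45,22)
river: ρ → (22,43,-47)
river: ρ → (-47,51,18)
river: ρ → (18,57,-38)
river: ρ → (-38,19,37)
river: ρ → (37,55,-20)
river: ρ → (-20,65,22)
river: ρ → (22,67,-17)
river: ρ → (-17,69,18)
river: ρ → (18,75,-5)
river: ρ → (-5,75,18)
river: ρ → (18,69,-17)
river: ρ → (-17,67,22)
river: ρ → (22,65,-20)
river: ρ → (-20,55,37)
ρ-cycle length = 20 (tail of 1 descent step not counted)

20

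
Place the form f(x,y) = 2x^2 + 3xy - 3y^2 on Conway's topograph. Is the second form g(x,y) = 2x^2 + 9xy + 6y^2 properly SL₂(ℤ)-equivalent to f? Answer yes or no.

D₁ = 33, D₂ = 33
river cycle of f (length 4): (-3, 3, 2), (2, 5, -1), (-1, 5, 2), (2, 3, -3)
river cycle of g (length 4): (-1, 5, 2), (2, 3, -3), (-3, 3, 2), (2, 5, -1)
cycles coincide ⇒ equivalent

yes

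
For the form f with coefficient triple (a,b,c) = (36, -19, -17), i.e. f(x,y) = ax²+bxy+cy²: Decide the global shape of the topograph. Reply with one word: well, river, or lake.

D = b²−4ac = (-19)² − 4·36·(-17) = 2809
D = 53² is a perfect square ⇒ form factors over ℤ ⇒ lakes

lake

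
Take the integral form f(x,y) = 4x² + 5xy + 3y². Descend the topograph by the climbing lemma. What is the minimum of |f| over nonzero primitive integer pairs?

translate: b→-3 (≡5 mod 8), so (4,5,3)→(4,-3,2)
flip: (4,-3,2)→(2,3,4)
translate: b→-1 (≡3 mod 4), so (2,3,4)→(2,-1,3)
reduced (well bottom): (2,-1,3) with a≤c, −a<b≤a
well minimum = a = 2

2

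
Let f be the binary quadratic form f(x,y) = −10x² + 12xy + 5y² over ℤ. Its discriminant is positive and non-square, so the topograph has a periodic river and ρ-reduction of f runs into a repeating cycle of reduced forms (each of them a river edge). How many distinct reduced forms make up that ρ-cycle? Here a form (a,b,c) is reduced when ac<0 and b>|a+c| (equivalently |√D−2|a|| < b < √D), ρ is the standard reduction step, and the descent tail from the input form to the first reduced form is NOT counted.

D = 344, ⌊√D⌋ = 18
river: ρ → (5,18,-1)
river: ρ → (-1,18,5)
river: ρ → (5,12,-10)
river: ρ → (-10,8,7)
river: ρ → (7,6,-11)
river: ρ → (-11,16,2)
river: ρ → (2,16,-11)
river: ρ → (-11,6,7)
river: ρ → (7,8,-10)
river: ρ → (-10,12,5)
ρ-cycle length = 10 (tail of 0 descent steps not counted)

10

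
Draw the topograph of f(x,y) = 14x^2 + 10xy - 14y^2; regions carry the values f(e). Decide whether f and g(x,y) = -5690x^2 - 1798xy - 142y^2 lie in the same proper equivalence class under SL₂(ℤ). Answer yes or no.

D₁ = 884, D₂ = 884
river cycle of f (length 4): (-14, 18, 10), (10, 22, -10), (-10, 18, 14), (14, 10, -14)
river cycle of g (length 4): (-14, 18, 10), (10, 22, -10), (-10, 18, 14), (14, 10, -14)
cycles coincide ⇒ equivalent

yes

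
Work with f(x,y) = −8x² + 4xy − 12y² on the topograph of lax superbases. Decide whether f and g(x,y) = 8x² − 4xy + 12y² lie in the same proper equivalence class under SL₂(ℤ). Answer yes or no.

D₁ = -368, D₂ = -368
f is negative-definite; reduce −f:
−f: reduced (well bottom): (8,-4,12) with a≤c, −a<b≤a
flip sign back: reduced form of f is (-8,4,-12)
g: reduced (well bottom): (8,-4,12) with a≤c, −a<b≤a
reduced forms (-8, 4, -12) vs (8, -4, 12) ⇒ inequivalent

no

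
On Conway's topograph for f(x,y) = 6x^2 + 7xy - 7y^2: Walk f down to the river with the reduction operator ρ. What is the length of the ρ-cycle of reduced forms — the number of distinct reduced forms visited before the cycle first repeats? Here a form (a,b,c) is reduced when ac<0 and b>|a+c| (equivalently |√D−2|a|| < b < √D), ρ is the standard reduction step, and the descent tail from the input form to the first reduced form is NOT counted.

D = 217, ⌊√D⌋ = 14
river: ρ → (-7,7,6)
river: ρ → (6,5,-8)
river: ρ → (-8,11,3)
river: ρ → (3,13,-4)
river: ρ → (-4,11,6)
river: ρ → (6,13,-2)
river: ρ → (-2,11,12)
river: ρ → (12,13,-1)
river: ρ → (-1,13,12)
river: ρ → (12,11,-2)
river: ρ → (-2,13,6)
river: ρ → (6,11,-4)
river: ρ → (-4,13,3)
river: ρ → (3,11,-8)
river: ρ → (-8,5,6)
river: ρ → (6,7,-7)
ρ-cycle length = 16 (tail of 0 descent steps not counted)

16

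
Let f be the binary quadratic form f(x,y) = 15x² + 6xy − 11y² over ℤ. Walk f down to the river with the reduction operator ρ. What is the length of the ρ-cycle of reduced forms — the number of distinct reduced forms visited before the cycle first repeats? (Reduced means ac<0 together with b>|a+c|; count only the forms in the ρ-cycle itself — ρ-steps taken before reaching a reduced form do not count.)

D = 696, ⌊√D⌋ = 26
river: ρ → (-11,16,10)
river: ρ → (10,24,-3)
river: ρ → (-3,24,10)
river: ρ → (10,16,-11)
river: ρ → (-11,6,15)
river: ρ → (15,24,-2)
river: ρ → (-2,24,15)
river: ρ → (15,6,-11)
ρ-cycle length = 8 (tail of 0 descent steps not counted)

8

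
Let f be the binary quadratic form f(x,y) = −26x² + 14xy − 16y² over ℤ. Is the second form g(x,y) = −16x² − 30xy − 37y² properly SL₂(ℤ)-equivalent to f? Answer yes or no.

D₁ = -1468, D₂ = -1468
f is negative-definite; reduce −f:
−f: flip: (26,-14,16)→(16,14,26)
−f: reduced (well bottom): (16,14,26) with a≤c, −a<b≤a
flip sign back: reduced form of f is (-16,-14,-26)
g is negative-definite; reduce −g:
−g: translate: b→-2 (≡30 mod 32), so (16,30,37)→(16,-2,23)
−g: reduced (well bottom): (16,-2,23) with a≤c, −a<b≤a
flip sign back: reduced form of g is (-16,2,-23)
reduced forms (-16, -14, -26) vs (-16, 2, -23) ⇒ inequivalent

no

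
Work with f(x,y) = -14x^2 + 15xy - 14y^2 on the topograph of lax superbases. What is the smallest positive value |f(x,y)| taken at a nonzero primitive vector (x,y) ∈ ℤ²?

translate: b→13 (≡-15 mod 28), so (14,-15,14)→(14,13,13)
flip: (14,13,13)→(13,-13,14)
translate: b→13 (≡-13 mod 26), so (13,-13,14)→(13,13,14)
reduced (well bottom): (13,13,14) with a≤c, −a<b≤a
well minimum |f| = |-13| = 13 (negative-definite)

13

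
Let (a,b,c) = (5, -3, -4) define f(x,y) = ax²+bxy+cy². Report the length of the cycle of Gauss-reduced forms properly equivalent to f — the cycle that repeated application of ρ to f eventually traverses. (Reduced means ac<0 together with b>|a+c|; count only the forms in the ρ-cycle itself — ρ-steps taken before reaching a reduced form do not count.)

D = 89, ⌊√D⌋ = 9
descent: ρ → (-4,3,5)  [lands on river]
river: ρ → (5,7,-2)
river: ρ → (-2,9,1)
river: ρ → (1,9,-2)
river: ρ → (-2,7,5)
river: ρ → (5,3,-4)
river: ρ → (-4,5,4)
river: ρ → (4,3,-5)
river: ρ → (-5,7,2)
river: ρ → (2,9,-1)
river: ρ → (-1,9,2)
river: ρ → (2,7,-5)
river: ρ → (-5,3,4)
river: ρ → (4,5,-4)
ρ-cycle length = 14 (tail of 1 descent step not counted)

14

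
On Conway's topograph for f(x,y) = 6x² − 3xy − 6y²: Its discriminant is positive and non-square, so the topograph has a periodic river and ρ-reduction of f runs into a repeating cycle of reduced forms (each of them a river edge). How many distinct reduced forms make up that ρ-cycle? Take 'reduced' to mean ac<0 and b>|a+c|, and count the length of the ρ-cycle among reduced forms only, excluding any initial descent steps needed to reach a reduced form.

D = 153, ⌊√D⌋ = 12
descent: ρ → (-6,3,6)  [lands on river]
river: ρ → (6,9,-3)
river: ρ → (-3,9,6)
river: ρ → (6,3,-6)
river: ρ → (-6,9,3)
river: ρ → (3,9,-6)
ρ-cycle length = 6 (tail of 1 descent step not counted)

6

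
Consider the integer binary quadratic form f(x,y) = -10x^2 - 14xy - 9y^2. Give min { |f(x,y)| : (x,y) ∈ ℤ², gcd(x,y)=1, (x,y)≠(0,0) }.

translate: b→-6 (≡14 mod 20), so (10,14,9)→(10,-6,5)
flip: (10,-6,5)→(5,6,10)
translate: b→-4 (≡6 mod 10), so (5,6,10)→(5,-4,9)
reduced (well bottom): (5,-4,9) with a≤c, −a<b≤a
well minimum |f| = |-5| = 5 (negative-definite)

5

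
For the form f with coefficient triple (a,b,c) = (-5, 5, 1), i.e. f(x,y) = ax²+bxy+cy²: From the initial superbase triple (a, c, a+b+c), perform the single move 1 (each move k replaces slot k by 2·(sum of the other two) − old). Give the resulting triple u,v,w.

start (-5,1,1) = (f(1,0),f(0,1),f(1,1))
replace slot 1: 2·(1+1) − (-5) = 9 → (9,1,1)

9,1,1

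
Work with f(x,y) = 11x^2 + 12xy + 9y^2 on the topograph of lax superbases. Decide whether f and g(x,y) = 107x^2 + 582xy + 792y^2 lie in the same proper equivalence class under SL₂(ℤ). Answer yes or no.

D₁ = -252, D₂ = -252
f: translate: b→-10 (≡12 mod 22), so (11,12,9)→(11,-10,8)
f: flip: (11,-10,8)→(8,10,11)
f: translate: b→-6 (≡10 mod 16), so (8,10,11)→(8,-6,9)
f: reduced (well bottom): (8,-6,9) with a≤c, −a<b≤a
g: translate: b→-60 (≡582 mod 214), so (107,582,792)→(107,-60,9)
g: flip: (107,-60,9)→(9,60,107)
g: translate: b→6 (≡60 mod 18), so (9,60,107)→(9,6,8)
g: flip: (9,6,8)→(8,-6,9)
g: reduced (well bottom): (8,-6,9) with a≤c, −a<b≤a
reduced forms (8, -6, 9) vs (8, -6, 9) ⇒ equivalent

yes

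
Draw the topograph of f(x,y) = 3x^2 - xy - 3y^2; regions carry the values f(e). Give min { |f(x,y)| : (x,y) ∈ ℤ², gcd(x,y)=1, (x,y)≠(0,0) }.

descent: ρ → (-3,1,3)  [lands on river]
river: ρ → (3,5,-1)
river: ρ → (-1,5,3)
river: ρ → (3,1,-3)
river: ρ → (-3,5,1)
river: ρ → (1,5,-3)
closes: descent 1, river 6
min |a| on river = 1

1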